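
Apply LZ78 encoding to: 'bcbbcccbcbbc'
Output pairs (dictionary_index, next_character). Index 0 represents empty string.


LZ78 encoding steps:
Dictionary: {0: ''}
Step 1: w='' (idx 0), next='b' -> output (0, 'b'), add 'b' as idx 1
Step 2: w='' (idx 0), next='c' -> output (0, 'c'), add 'c' as idx 2
Step 3: w='b' (idx 1), next='b' -> output (1, 'b'), add 'bb' as idx 3
Step 4: w='c' (idx 2), next='c' -> output (2, 'c'), add 'cc' as idx 4
Step 5: w='c' (idx 2), next='b' -> output (2, 'b'), add 'cb' as idx 5
Step 6: w='cb' (idx 5), next='b' -> output (5, 'b'), add 'cbb' as idx 6
Step 7: w='c' (idx 2), end of input -> output (2, '')


Encoded: [(0, 'b'), (0, 'c'), (1, 'b'), (2, 'c'), (2, 'b'), (5, 'b'), (2, '')]


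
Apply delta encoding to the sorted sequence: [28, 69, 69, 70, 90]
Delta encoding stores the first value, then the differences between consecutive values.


First value: 28
Deltas:
  69 - 28 = 41
  69 - 69 = 0
  70 - 69 = 1
  90 - 70 = 20


Delta encoded: [28, 41, 0, 1, 20]


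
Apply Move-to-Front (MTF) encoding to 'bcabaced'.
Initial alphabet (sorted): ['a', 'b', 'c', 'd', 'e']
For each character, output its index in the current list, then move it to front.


MTF encoding:
'b': index 1 in ['a', 'b', 'c', 'd', 'e'] -> ['b', 'a', 'c', 'd', 'e']
'c': index 2 in ['b', 'a', 'c', 'd', 'e'] -> ['c', 'b', 'a', 'd', 'e']
'a': index 2 in ['c', 'b', 'a', 'd', 'e'] -> ['a', 'c', 'b', 'd', 'e']
'b': index 2 in ['a', 'c', 'b', 'd', 'e'] -> ['b', 'a', 'c', 'd', 'e']
'a': index 1 in ['b', 'a', 'c', 'd', 'e'] -> ['a', 'b', 'c', 'd', 'e']
'c': index 2 in ['a', 'b', 'c', 'd', 'e'] -> ['c', 'a', 'b', 'd', 'e']
'e': index 4 in ['c', 'a', 'b', 'd', 'e'] -> ['e', 'c', 'a', 'b', 'd']
'd': index 4 in ['e', 'c', 'a', 'b', 'd'] -> ['d', 'e', 'c', 'a', 'b']


Output: [1, 2, 2, 2, 1, 2, 4, 4]


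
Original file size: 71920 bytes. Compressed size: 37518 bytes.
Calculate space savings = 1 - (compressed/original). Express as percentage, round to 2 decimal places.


ratio = compressed/original = 37518/71920 = 0.521663
savings = 1 - ratio = 1 - 0.521663 = 0.478337
as a percentage: 0.478337 * 100 = 47.83%

Space savings = 1 - 37518/71920 = 47.83%


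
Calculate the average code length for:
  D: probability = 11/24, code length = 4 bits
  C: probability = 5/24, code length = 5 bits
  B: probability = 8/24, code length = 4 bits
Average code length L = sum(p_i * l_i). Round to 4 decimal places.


Weighted contributions p_i * l_i:
  D: (11/24) * 4 = 44/24
  C: (5/24) * 5 = 25/24
  B: (8/24) * 4 = 32/24
Sum = (44 + 25 + 32)/24 = 101/24

L = 101/24 = 4.2083 bits/symbol


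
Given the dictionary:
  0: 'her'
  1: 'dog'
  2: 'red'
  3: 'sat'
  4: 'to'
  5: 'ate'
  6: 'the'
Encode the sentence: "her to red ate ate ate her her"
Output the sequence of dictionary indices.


Look up each word in the dictionary:
  'her' -> 0
  'to' -> 4
  'red' -> 2
  'ate' -> 5
  'ate' -> 5
  'ate' -> 5
  'her' -> 0
  'her' -> 0

Encoded: [0, 4, 2, 5, 5, 5, 0, 0]


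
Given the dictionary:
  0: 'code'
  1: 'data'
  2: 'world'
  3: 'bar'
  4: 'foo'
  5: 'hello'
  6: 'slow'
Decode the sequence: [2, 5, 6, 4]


Look up each index in the dictionary:
  2 -> 'world'
  5 -> 'hello'
  6 -> 'slow'
  4 -> 'foo'

Decoded: "world hello slow foo"


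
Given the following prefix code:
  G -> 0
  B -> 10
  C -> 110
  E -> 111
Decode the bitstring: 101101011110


Decoding step by step:
Bits 10 -> B
Bits 110 -> C
Bits 10 -> B
Bits 111 -> E
Bits 10 -> B


Decoded message: BCBEB


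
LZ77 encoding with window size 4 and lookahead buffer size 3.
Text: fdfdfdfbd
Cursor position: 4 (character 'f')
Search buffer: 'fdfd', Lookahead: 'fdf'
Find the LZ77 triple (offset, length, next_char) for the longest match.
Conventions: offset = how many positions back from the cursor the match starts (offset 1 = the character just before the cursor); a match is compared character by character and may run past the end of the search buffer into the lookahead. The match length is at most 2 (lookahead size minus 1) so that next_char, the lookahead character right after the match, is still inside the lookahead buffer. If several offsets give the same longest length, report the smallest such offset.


Try each offset into the search buffer:
  offset=1 (pos 3, char 'd'): match length 0
  offset=2 (pos 2, char 'f'): match length 2
  offset=3 (pos 1, char 'd'): match length 0
  offset=4 (pos 0, char 'f'): match length 2
Longest match has length 2, found at offsets 2, 4; take the smallest, offset 2.
next_char = character at position 4 + 2 = 6 -> 'f'

Best match: offset=2, length=2 (matching 'fd' starting at position 2)
LZ77 triple: (2, 2, 'f')


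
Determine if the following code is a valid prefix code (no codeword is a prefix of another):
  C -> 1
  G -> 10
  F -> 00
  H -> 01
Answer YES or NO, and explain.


Checking each pair (does one codeword prefix another?):
  C='1' vs G='10': prefix -- VIOLATION

NO -- this is NOT a valid prefix code. C (1) is a prefix of G (10).


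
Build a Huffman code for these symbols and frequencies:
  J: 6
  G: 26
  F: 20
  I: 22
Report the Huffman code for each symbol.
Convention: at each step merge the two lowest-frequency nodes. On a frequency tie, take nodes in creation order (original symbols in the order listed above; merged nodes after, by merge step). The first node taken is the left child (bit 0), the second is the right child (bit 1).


Huffman tree construction:
Step 1: Merge J(6) + F(20) = 26
Step 2: Merge I(22) + G(26) = 48
Step 3: Merge (J+F)(26) + (I+G)(48) = 74
Read each symbol's code off the tree from the root (left child = 0, right child = 1).

Codes:
  J: 00 (length 2)
  G: 11 (length 2)
  F: 01 (length 2)
  I: 10 (length 2)
Average code length: 148/74 = 2.0000 bits/symbol


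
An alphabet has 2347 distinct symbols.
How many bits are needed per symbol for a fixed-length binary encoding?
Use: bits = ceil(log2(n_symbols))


log2(2347) = 11.1966
Bracket: 2^11 = 2048 < 2347 <= 2^12 = 4096
So ceil(log2(2347)) = 12

bits = ceil(log2(2347)) = ceil(11.1966) = 12 bits


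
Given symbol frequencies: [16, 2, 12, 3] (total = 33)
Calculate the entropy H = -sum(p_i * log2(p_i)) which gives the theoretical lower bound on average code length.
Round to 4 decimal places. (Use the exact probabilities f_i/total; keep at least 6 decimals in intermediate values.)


Per-symbol terms -p_i * log2(p_i) with p_i = f_i/33:
  p = 16/33 = 0.484848: log2(p) = -1.044394, -p*log2(p) = 0.506373
  p = 2/33 = 0.060606: log2(p) = -4.044394, -p*log2(p) = 0.245115
  p = 12/33 = 0.363636: log2(p) = -1.459432, -p*log2(p) = 0.530702
  p = 3/33 = 0.090909: log2(p) = -3.459432, -p*log2(p) = 0.314494
H = 0.506373 + 0.245115 + 0.530702 + 0.314494 = 1.596684

H = 1.5967 bits/symbol


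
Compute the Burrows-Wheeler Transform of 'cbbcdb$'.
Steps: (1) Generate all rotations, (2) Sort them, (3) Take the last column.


Rotations (sorted):
  0: $cbbcdb -> last char: b
  1: b$cbbcd -> last char: d
  2: bbcdb$c -> last char: c
  3: bcdb$cb -> last char: b
  4: cbbcdb$ -> last char: $
  5: cdb$cbb -> last char: b
  6: db$cbbc -> last char: c


BWT = bdcb$bc


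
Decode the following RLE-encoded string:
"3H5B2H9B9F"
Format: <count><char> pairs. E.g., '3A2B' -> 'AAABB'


Expanding each <count><char> pair:
  3H -> 'HHH'
  5B -> 'BBBBB'
  2H -> 'HH'
  9B -> 'BBBBBBBBB'
  9F -> 'FFFFFFFFF'

Decoded = HHHBBBBBHHBBBBBBBBBFFFFFFFFF


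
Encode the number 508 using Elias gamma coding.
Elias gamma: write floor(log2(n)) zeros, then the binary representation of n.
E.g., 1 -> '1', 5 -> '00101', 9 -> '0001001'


num_bits = floor(log2(508)) + 1 = 9
leading_zeros = num_bits - 1 = 8
binary(508) = 111111100

Elias gamma(508) = '00000000' + '111111100' = 00000000111111100 (17 bits)


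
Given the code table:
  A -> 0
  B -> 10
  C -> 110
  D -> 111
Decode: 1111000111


Decoding:
111 -> D
10 -> B
0 -> A
0 -> A
111 -> D


Result: DBAAD


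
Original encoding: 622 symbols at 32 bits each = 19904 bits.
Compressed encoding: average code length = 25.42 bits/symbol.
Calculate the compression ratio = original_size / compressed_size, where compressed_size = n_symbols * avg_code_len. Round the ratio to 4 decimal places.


original_size = n_symbols * orig_bits = 622 * 32 = 19904 bits
compressed_size = n_symbols * avg_code_len = 622 * 25.42 = 15811.24 bits
ratio = original_size / compressed_size = 19904 / 15811.24 = 1.2589

Compression ratio = 1.2589


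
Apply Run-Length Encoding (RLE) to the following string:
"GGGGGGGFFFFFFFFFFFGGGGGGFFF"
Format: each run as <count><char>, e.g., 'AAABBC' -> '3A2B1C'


Scanning runs left to right:
  i=0: run of 'G' x 7 -> '7G'
  i=7: run of 'F' x 11 -> '11F'
  i=18: run of 'G' x 6 -> '6G'
  i=24: run of 'F' x 3 -> '3F'

RLE = 7G11F6G3F


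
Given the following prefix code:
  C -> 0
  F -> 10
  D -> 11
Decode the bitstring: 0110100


Decoding step by step:
Bits 0 -> C
Bits 11 -> D
Bits 0 -> C
Bits 10 -> F
Bits 0 -> C


Decoded message: CDCFC


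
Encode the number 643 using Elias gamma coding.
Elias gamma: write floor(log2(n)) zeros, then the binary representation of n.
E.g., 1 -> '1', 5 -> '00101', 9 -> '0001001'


num_bits = floor(log2(643)) + 1 = 10
leading_zeros = num_bits - 1 = 9
binary(643) = 1010000011

Elias gamma(643) = '000000000' + '1010000011' = 0000000001010000011 (19 bits)


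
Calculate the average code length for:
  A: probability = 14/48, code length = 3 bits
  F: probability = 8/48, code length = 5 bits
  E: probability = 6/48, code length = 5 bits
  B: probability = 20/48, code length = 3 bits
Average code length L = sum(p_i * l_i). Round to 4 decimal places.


Weighted contributions p_i * l_i:
  A: (14/48) * 3 = 42/48
  F: (8/48) * 5 = 40/48
  E: (6/48) * 5 = 30/48
  B: (20/48) * 3 = 60/48
Sum = (42 + 40 + 30 + 60)/48 = 172/48

L = 172/48 = 3.5833 bits/symbol


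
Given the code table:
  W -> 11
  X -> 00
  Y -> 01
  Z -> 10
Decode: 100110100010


Decoding:
10 -> Z
01 -> Y
10 -> Z
10 -> Z
00 -> X
10 -> Z


Result: ZYZZXZ


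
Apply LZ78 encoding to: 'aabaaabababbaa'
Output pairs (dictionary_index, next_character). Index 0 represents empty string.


LZ78 encoding steps:
Dictionary: {0: ''}
Step 1: w='' (idx 0), next='a' -> output (0, 'a'), add 'a' as idx 1
Step 2: w='a' (idx 1), next='b' -> output (1, 'b'), add 'ab' as idx 2
Step 3: w='a' (idx 1), next='a' -> output (1, 'a'), add 'aa' as idx 3
Step 4: w='ab' (idx 2), next='a' -> output (2, 'a'), add 'aba' as idx 4
Step 5: w='' (idx 0), next='b' -> output (0, 'b'), add 'b' as idx 5
Step 6: w='ab' (idx 2), next='b' -> output (2, 'b'), add 'abb' as idx 6
Step 7: w='aa' (idx 3), end of input -> output (3, '')


Encoded: [(0, 'a'), (1, 'b'), (1, 'a'), (2, 'a'), (0, 'b'), (2, 'b'), (3, '')]


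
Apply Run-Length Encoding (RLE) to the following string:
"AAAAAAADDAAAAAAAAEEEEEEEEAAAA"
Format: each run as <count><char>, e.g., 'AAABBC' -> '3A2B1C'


Scanning runs left to right:
  i=0: run of 'A' x 7 -> '7A'
  i=7: run of 'D' x 2 -> '2D'
  i=9: run of 'A' x 8 -> '8A'
  i=17: run of 'E' x 8 -> '8E'
  i=25: run of 'A' x 4 -> '4A'

RLE = 7A2D8A8E4A


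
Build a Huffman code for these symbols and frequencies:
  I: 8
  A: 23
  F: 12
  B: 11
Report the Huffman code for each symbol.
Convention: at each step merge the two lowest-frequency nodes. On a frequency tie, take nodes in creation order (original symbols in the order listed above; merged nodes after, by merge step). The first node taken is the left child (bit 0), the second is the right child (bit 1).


Huffman tree construction:
Step 1: Merge I(8) + B(11) = 19
Step 2: Merge F(12) + (I+B)(19) = 31
Step 3: Merge A(23) + (F+(I+B))(31) = 54
Read each symbol's code off the tree from the root (left child = 0, right child = 1).

Codes:
  I: 110 (length 3)
  A: 0 (length 1)
  F: 10 (length 2)
  B: 111 (length 3)
Average code length: 104/54 = 1.9259 bits/symbol


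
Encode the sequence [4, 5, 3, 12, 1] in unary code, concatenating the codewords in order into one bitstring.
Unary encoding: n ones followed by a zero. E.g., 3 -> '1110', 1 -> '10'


Encode each number as n ones followed by a terminating 0:
  4 -> 11110 (5 bits)
  5 -> 111110 (6 bits)
  3 -> 1110 (4 bits)
  12 -> 1111111111110 (13 bits)
  1 -> 10 (2 bits)
Total length = 5 + 6 + 4 + 13 + 2 = 30 bits.

Unary([4, 5, 3, 12, 1]) = 111101111101110111111111111010 (30 bits)


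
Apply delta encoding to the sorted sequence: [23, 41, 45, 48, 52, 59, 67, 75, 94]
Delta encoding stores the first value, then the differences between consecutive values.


First value: 23
Deltas:
  41 - 23 = 18
  45 - 41 = 4
  48 - 45 = 3
  52 - 48 = 4
  59 - 52 = 7
  67 - 59 = 8
  75 - 67 = 8
  94 - 75 = 19


Delta encoded: [23, 18, 4, 3, 4, 7, 8, 8, 19]


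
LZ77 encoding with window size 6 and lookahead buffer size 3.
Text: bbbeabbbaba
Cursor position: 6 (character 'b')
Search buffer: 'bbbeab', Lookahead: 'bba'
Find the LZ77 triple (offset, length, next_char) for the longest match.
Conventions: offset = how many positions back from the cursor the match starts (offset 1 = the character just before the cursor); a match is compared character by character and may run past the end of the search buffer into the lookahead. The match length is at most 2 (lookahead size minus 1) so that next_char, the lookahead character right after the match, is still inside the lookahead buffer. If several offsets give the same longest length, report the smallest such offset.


Try each offset into the search buffer:
  offset=1 (pos 5, char 'b'): match length 2
  offset=2 (pos 4, char 'a'): match length 0
  offset=3 (pos 3, char 'e'): match length 0
  offset=4 (pos 2, char 'b'): match length 1
  offset=5 (pos 1, char 'b'): match length 2
  offset=6 (pos 0, char 'b'): match length 2
Longest match has length 2, found at offsets 1, 5, 6; take the smallest, offset 1.
next_char = character at position 6 + 2 = 8 -> 'a'

Best match: offset=1, length=2 (matching 'bb' starting at position 5)
LZ77 triple: (1, 2, 'a')


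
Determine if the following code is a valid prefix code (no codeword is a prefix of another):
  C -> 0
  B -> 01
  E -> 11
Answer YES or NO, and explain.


Checking each pair (does one codeword prefix another?):
  C='0' vs B='01': prefix -- VIOLATION

NO -- this is NOT a valid prefix code. C (0) is a prefix of B (01).


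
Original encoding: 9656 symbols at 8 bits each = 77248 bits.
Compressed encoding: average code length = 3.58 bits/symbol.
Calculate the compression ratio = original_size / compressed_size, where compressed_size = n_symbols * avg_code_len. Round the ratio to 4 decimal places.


original_size = n_symbols * orig_bits = 9656 * 8 = 77248 bits
compressed_size = n_symbols * avg_code_len = 9656 * 3.58 = 34568.48 bits
ratio = original_size / compressed_size = 77248 / 34568.48 = 2.2346

Compression ratio = 2.2346


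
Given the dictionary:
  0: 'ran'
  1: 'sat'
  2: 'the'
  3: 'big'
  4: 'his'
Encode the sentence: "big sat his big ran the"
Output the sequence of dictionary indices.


Look up each word in the dictionary:
  'big' -> 3
  'sat' -> 1
  'his' -> 4
  'big' -> 3
  'ran' -> 0
  'the' -> 2

Encoded: [3, 1, 4, 3, 0, 2]


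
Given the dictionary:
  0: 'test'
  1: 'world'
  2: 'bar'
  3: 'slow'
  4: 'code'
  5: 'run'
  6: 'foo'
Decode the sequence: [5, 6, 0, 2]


Look up each index in the dictionary:
  5 -> 'run'
  6 -> 'foo'
  0 -> 'test'
  2 -> 'bar'

Decoded: "run foo test bar"


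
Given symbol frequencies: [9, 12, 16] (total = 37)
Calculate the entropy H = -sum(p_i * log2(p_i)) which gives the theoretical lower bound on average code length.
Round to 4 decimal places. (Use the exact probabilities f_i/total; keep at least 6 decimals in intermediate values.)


Per-symbol terms -p_i * log2(p_i) with p_i = f_i/37:
  p = 9/37 = 0.243243: log2(p) = -2.039528, -p*log2(p) = 0.496101
  p = 12/37 = 0.324324: log2(p) = -1.624491, -p*log2(p) = 0.526862
  p = 16/37 = 0.432432: log2(p) = -1.209453, -p*log2(p) = 0.523007
H = 0.496101 + 0.526862 + 0.523007 = 1.545970

H = 1.546 bits/symbol


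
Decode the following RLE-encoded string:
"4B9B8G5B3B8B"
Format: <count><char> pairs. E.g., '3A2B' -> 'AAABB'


Expanding each <count><char> pair:
  4B -> 'BBBB'
  9B -> 'BBBBBBBBB'
  8G -> 'GGGGGGGG'
  5B -> 'BBBBB'
  3B -> 'BBB'
  8B -> 'BBBBBBBB'

Decoded = BBBBBBBBBBBBBGGGGGGGGBBBBBBBBBBBBBBBB


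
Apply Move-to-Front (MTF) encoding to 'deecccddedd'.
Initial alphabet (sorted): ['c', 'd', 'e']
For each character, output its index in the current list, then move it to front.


MTF encoding:
'd': index 1 in ['c', 'd', 'e'] -> ['d', 'c', 'e']
'e': index 2 in ['d', 'c', 'e'] -> ['e', 'd', 'c']
'e': index 0 in ['e', 'd', 'c'] -> ['e', 'd', 'c']
'c': index 2 in ['e', 'd', 'c'] -> ['c', 'e', 'd']
'c': index 0 in ['c', 'e', 'd'] -> ['c', 'e', 'd']
'c': index 0 in ['c', 'e', 'd'] -> ['c', 'e', 'd']
'd': index 2 in ['c', 'e', 'd'] -> ['d', 'c', 'e']
'd': index 0 in ['d', 'c', 'e'] -> ['d', 'c', 'e']
'e': index 2 in ['d', 'c', 'e'] -> ['e', 'd', 'c']
'd': index 1 in ['e', 'd', 'c'] -> ['d', 'e', 'c']
'd': index 0 in ['d', 'e', 'c'] -> ['d', 'e', 'c']


Output: [1, 2, 0, 2, 0, 0, 2, 0, 2, 1, 0]


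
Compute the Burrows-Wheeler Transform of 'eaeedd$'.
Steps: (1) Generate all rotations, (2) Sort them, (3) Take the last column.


Rotations (sorted):
  0: $eaeedd -> last char: d
  1: aeedd$e -> last char: e
  2: d$eaeed -> last char: d
  3: dd$eaee -> last char: e
  4: eaeedd$ -> last char: $
  5: edd$eae -> last char: e
  6: eedd$ea -> last char: a


BWT = dede$ea


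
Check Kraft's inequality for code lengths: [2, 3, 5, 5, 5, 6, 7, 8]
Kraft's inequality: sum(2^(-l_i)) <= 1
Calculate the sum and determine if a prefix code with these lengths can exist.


Sum = 2^(-2) + 2^(-3) + 2^(-5) + 2^(-5) + 2^(-5) + 2^(-6) + 2^(-7) + 2^(-8)
    = 0.25 + 0.125 + 0.03125 + 0.03125 + 0.03125 + 0.015625 + 0.0078125 + 0.00390625
    = 127/256 = 0.49609375
Since 0.49609375 <= 1, Kraft's inequality IS satisfied.
A prefix code with these lengths CAN exist.

Kraft sum = 0.49609375. Satisfied.


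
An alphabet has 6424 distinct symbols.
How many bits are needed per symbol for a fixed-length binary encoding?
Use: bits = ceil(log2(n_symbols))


log2(6424) = 12.6493
Bracket: 2^12 = 4096 < 6424 <= 2^13 = 8192
So ceil(log2(6424)) = 13

bits = ceil(log2(6424)) = ceil(12.6493) = 13 bits


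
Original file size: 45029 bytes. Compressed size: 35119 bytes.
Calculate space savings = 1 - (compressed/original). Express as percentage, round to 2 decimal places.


ratio = compressed/original = 35119/45029 = 0.77992
savings = 1 - ratio = 1 - 0.77992 = 0.22008
as a percentage: 0.22008 * 100 = 22.01%

Space savings = 1 - 35119/45029 = 22.01%


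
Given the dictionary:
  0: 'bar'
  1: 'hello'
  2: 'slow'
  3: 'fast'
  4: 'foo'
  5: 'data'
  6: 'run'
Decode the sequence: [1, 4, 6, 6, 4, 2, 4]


Look up each index in the dictionary:
  1 -> 'hello'
  4 -> 'foo'
  6 -> 'run'
  6 -> 'run'
  4 -> 'foo'
  2 -> 'slow'
  4 -> 'foo'

Decoded: "hello foo run run foo slow foo"


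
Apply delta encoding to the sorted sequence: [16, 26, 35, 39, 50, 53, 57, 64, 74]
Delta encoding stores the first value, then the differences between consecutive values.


First value: 16
Deltas:
  26 - 16 = 10
  35 - 26 = 9
  39 - 35 = 4
  50 - 39 = 11
  53 - 50 = 3
  57 - 53 = 4
  64 - 57 = 7
  74 - 64 = 10


Delta encoded: [16, 10, 9, 4, 11, 3, 4, 7, 10]


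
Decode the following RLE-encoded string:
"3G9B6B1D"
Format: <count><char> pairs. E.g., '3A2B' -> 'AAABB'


Expanding each <count><char> pair:
  3G -> 'GGG'
  9B -> 'BBBBBBBBB'
  6B -> 'BBBBBB'
  1D -> 'D'

Decoded = GGGBBBBBBBBBBBBBBBD


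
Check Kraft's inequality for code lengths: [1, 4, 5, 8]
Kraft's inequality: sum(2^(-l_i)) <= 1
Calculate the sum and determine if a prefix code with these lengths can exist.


Sum = 2^(-1) + 2^(-4) + 2^(-5) + 2^(-8)
    = 0.5 + 0.0625 + 0.03125 + 0.00390625
    = 153/256 = 0.59765625
Since 0.59765625 <= 1, Kraft's inequality IS satisfied.
A prefix code with these lengths CAN exist.

Kraft sum = 0.59765625. Satisfied.


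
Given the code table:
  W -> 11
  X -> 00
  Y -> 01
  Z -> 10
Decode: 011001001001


Decoding:
01 -> Y
10 -> Z
01 -> Y
00 -> X
10 -> Z
01 -> Y


Result: YZYXZY


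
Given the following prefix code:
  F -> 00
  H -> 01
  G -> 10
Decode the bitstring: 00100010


Decoding step by step:
Bits 00 -> F
Bits 10 -> G
Bits 00 -> F
Bits 10 -> G


Decoded message: FGFG


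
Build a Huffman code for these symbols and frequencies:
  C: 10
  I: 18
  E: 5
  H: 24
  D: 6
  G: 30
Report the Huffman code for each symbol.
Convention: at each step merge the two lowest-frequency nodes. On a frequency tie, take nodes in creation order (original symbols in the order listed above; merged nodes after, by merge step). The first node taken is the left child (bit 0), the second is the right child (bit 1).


Huffman tree construction:
Step 1: Merge E(5) + D(6) = 11
Step 2: Merge C(10) + (E+D)(11) = 21
Step 3: Merge I(18) + (C+(E+D))(21) = 39
Step 4: Merge H(24) + G(30) = 54
Step 5: Merge (I+(C+(E+D)))(39) + (H+G)(54) = 93
Read each symbol's code off the tree from the root (left child = 0, right child = 1).

Codes:
  C: 010 (length 3)
  I: 00 (length 2)
  E: 0110 (length 4)
  H: 10 (length 2)
  D: 0111 (length 4)
  G: 11 (length 2)
Average code length: 218/93 = 2.3441 bits/symbol


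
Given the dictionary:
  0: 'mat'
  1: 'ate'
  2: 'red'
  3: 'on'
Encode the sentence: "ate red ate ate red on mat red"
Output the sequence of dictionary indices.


Look up each word in the dictionary:
  'ate' -> 1
  'red' -> 2
  'ate' -> 1
  'ate' -> 1
  'red' -> 2
  'on' -> 3
  'mat' -> 0
  'red' -> 2

Encoded: [1, 2, 1, 1, 2, 3, 0, 2]


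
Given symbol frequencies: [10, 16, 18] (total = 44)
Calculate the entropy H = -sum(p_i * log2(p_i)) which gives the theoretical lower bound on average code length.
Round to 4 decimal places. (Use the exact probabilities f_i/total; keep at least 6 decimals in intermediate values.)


Per-symbol terms -p_i * log2(p_i) with p_i = f_i/44:
  p = 10/44 = 0.227273: log2(p) = -2.137504, -p*log2(p) = 0.485796
  p = 16/44 = 0.363636: log2(p) = -1.459432, -p*log2(p) = 0.530702
  p = 18/44 = 0.409091: log2(p) = -1.289507, -p*log2(p) = 0.527525
H = 0.485796 + 0.530702 + 0.527525 = 1.544023

H = 1.544 bits/symbol


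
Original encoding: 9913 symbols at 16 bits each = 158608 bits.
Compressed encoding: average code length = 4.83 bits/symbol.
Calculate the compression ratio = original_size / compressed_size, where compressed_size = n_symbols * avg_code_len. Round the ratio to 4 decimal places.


original_size = n_symbols * orig_bits = 9913 * 16 = 158608 bits
compressed_size = n_symbols * avg_code_len = 9913 * 4.83 = 47879.79 bits
ratio = original_size / compressed_size = 158608 / 47879.79 = 3.3126

Compression ratio = 3.3126


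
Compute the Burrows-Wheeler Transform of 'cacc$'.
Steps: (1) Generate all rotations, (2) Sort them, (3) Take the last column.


Rotations (sorted):
  0: $cacc -> last char: c
  1: acc$c -> last char: c
  2: c$cac -> last char: c
  3: cacc$ -> last char: $
  4: cc$ca -> last char: a


BWT = ccc$a


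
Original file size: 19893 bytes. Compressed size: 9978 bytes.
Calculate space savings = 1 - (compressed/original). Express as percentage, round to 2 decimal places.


ratio = compressed/original = 9978/19893 = 0.501583
savings = 1 - ratio = 1 - 0.501583 = 0.498417
as a percentage: 0.498417 * 100 = 49.84%

Space savings = 1 - 9978/19893 = 49.84%


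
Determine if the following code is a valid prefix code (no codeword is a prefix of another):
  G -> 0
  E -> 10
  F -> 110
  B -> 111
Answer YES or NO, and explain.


Checking each pair (does one codeword prefix another?):
  G='0' vs E='10': no prefix
  G='0' vs F='110': no prefix
  G='0' vs B='111': no prefix
  E='10' vs G='0': no prefix
  E='10' vs F='110': no prefix
  E='10' vs B='111': no prefix
  F='110' vs G='0': no prefix
  F='110' vs E='10': no prefix
  F='110' vs B='111': no prefix
  B='111' vs G='0': no prefix
  B='111' vs E='10': no prefix
  B='111' vs F='110': no prefix
No violation found over all pairs.

YES -- this is a valid prefix code. No codeword is a prefix of any other codeword.


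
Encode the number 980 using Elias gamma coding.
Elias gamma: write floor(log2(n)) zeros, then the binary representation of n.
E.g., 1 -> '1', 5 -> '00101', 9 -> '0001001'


num_bits = floor(log2(980)) + 1 = 10
leading_zeros = num_bits - 1 = 9
binary(980) = 1111010100

Elias gamma(980) = '000000000' + '1111010100' = 0000000001111010100 (19 bits)


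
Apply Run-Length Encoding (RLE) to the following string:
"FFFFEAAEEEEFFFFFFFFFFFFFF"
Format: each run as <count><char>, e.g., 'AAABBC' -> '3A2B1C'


Scanning runs left to right:
  i=0: run of 'F' x 4 -> '4F'
  i=4: run of 'E' x 1 -> '1E'
  i=5: run of 'A' x 2 -> '2A'
  i=7: run of 'E' x 4 -> '4E'
  i=11: run of 'F' x 14 -> '14F'

RLE = 4F1E2A4E14F


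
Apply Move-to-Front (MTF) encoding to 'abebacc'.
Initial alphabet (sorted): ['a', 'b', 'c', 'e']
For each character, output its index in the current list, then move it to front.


MTF encoding:
'a': index 0 in ['a', 'b', 'c', 'e'] -> ['a', 'b', 'c', 'e']
'b': index 1 in ['a', 'b', 'c', 'e'] -> ['b', 'a', 'c', 'e']
'e': index 3 in ['b', 'a', 'c', 'e'] -> ['e', 'b', 'a', 'c']
'b': index 1 in ['e', 'b', 'a', 'c'] -> ['b', 'e', 'a', 'c']
'a': index 2 in ['b', 'e', 'a', 'c'] -> ['a', 'b', 'e', 'c']
'c': index 3 in ['a', 'b', 'e', 'c'] -> ['c', 'a', 'b', 'e']
'c': index 0 in ['c', 'a', 'b', 'e'] -> ['c', 'a', 'b', 'e']


Output: [0, 1, 3, 1, 2, 3, 0]


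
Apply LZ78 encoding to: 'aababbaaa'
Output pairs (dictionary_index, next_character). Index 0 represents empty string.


LZ78 encoding steps:
Dictionary: {0: ''}
Step 1: w='' (idx 0), next='a' -> output (0, 'a'), add 'a' as idx 1
Step 2: w='a' (idx 1), next='b' -> output (1, 'b'), add 'ab' as idx 2
Step 3: w='ab' (idx 2), next='b' -> output (2, 'b'), add 'abb' as idx 3
Step 4: w='a' (idx 1), next='a' -> output (1, 'a'), add 'aa' as idx 4
Step 5: w='a' (idx 1), end of input -> output (1, '')


Encoded: [(0, 'a'), (1, 'b'), (2, 'b'), (1, 'a'), (1, '')]


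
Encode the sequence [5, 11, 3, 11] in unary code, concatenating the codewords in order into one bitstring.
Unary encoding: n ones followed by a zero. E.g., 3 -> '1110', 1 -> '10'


Encode each number as n ones followed by a terminating 0:
  5 -> 111110 (6 bits)
  11 -> 111111111110 (12 bits)
  3 -> 1110 (4 bits)
  11 -> 111111111110 (12 bits)
Total length = 6 + 12 + 4 + 12 = 34 bits.

Unary([5, 11, 3, 11]) = 1111101111111111101110111111111110 (34 bits)


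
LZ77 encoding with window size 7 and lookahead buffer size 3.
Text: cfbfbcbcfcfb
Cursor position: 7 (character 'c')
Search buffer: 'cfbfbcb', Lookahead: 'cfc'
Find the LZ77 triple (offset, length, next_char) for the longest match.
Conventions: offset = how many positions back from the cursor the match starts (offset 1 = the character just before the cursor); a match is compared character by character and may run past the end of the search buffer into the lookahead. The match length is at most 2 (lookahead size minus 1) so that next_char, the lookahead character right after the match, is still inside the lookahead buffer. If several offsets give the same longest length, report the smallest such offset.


Try each offset into the search buffer:
  offset=1 (pos 6, char 'b'): match length 0
  offset=2 (pos 5, char 'c'): match length 1
  offset=3 (pos 4, char 'b'): match length 0
  offset=4 (pos 3, char 'f'): match length 0
  offset=5 (pos 2, char 'b'): match length 0
  offset=6 (pos 1, char 'f'): match length 0
  offset=7 (pos 0, char 'c'): match length 2
Longest match has length 2 at offset 7.
next_char = character at position 7 + 2 = 9 -> 'c'

Best match: offset=7, length=2 (matching 'cf' starting at position 0)
LZ77 triple: (7, 2, 'c')


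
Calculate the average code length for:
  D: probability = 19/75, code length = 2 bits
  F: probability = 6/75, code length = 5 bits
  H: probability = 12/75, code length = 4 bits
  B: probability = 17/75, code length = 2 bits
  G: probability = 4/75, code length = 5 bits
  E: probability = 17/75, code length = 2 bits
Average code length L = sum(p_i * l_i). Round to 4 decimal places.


Weighted contributions p_i * l_i:
  D: (19/75) * 2 = 38/75
  F: (6/75) * 5 = 30/75
  H: (12/75) * 4 = 48/75
  B: (17/75) * 2 = 34/75
  G: (4/75) * 5 = 20/75
  E: (17/75) * 2 = 34/75
Sum = (38 + 30 + 48 + 34 + 20 + 34)/75 = 204/75

L = 204/75 = 2.7200 bits/symbol


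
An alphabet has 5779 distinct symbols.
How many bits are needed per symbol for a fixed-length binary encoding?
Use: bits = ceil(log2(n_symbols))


log2(5779) = 12.4966
Bracket: 2^12 = 4096 < 5779 <= 2^13 = 8192
So ceil(log2(5779)) = 13

bits = ceil(log2(5779)) = ceil(12.4966) = 13 bits


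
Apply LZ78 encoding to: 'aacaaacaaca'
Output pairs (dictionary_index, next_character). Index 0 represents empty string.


LZ78 encoding steps:
Dictionary: {0: ''}
Step 1: w='' (idx 0), next='a' -> output (0, 'a'), add 'a' as idx 1
Step 2: w='a' (idx 1), next='c' -> output (1, 'c'), add 'ac' as idx 2
Step 3: w='a' (idx 1), next='a' -> output (1, 'a'), add 'aa' as idx 3
Step 4: w='ac' (idx 2), next='a' -> output (2, 'a'), add 'aca' as idx 4
Step 5: w='aca' (idx 4), end of input -> output (4, '')


Encoded: [(0, 'a'), (1, 'c'), (1, 'a'), (2, 'a'), (4, '')]


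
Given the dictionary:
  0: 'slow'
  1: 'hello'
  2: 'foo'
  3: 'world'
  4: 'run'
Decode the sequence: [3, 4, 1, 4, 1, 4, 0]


Look up each index in the dictionary:
  3 -> 'world'
  4 -> 'run'
  1 -> 'hello'
  4 -> 'run'
  1 -> 'hello'
  4 -> 'run'
  0 -> 'slow'

Decoded: "world run hello run hello run slow"


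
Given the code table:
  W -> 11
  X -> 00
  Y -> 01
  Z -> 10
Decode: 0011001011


Decoding:
00 -> X
11 -> W
00 -> X
10 -> Z
11 -> W


Result: XWXZW


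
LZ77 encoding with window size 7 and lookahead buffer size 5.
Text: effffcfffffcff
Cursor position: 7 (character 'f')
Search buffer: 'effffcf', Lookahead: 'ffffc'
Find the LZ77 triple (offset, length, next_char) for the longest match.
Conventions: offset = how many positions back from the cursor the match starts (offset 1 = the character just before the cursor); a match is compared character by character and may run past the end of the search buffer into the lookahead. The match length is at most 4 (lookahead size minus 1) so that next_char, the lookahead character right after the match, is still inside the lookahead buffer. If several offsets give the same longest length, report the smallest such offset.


Try each offset into the search buffer:
  offset=1 (pos 6, char 'f'): match length 4
  offset=2 (pos 5, char 'c'): match length 0
  offset=3 (pos 4, char 'f'): match length 1
  offset=4 (pos 3, char 'f'): match length 2
  offset=5 (pos 2, char 'f'): match length 3
  offset=6 (pos 1, char 'f'): match length 4
  offset=7 (pos 0, char 'e'): match length 0
Longest match has length 4, found at offsets 1, 6; take the smallest, offset 1.
next_char = character at position 7 + 4 = 11 -> 'c'

Best match: offset=1, length=4 (matching 'ffff' starting at position 6)
LZ77 triple: (1, 4, 'c')


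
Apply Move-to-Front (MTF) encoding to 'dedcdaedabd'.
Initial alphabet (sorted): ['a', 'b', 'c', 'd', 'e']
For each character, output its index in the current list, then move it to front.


MTF encoding:
'd': index 3 in ['a', 'b', 'c', 'd', 'e'] -> ['d', 'a', 'b', 'c', 'e']
'e': index 4 in ['d', 'a', 'b', 'c', 'e'] -> ['e', 'd', 'a', 'b', 'c']
'd': index 1 in ['e', 'd', 'a', 'b', 'c'] -> ['d', 'e', 'a', 'b', 'c']
'c': index 4 in ['d', 'e', 'a', 'b', 'c'] -> ['c', 'd', 'e', 'a', 'b']
'd': index 1 in ['c', 'd', 'e', 'a', 'b'] -> ['d', 'c', 'e', 'a', 'b']
'a': index 3 in ['d', 'c', 'e', 'a', 'b'] -> ['a', 'd', 'c', 'e', 'b']
'e': index 3 in ['a', 'd', 'c', 'e', 'b'] -> ['e', 'a', 'd', 'c', 'b']
'd': index 2 in ['e', 'a', 'd', 'c', 'b'] -> ['d', 'e', 'a', 'c', 'b']
'a': index 2 in ['d', 'e', 'a', 'c', 'b'] -> ['a', 'd', 'e', 'c', 'b']
'b': index 4 in ['a', 'd', 'e', 'c', 'b'] -> ['b', 'a', 'd', 'e', 'c']
'd': index 2 in ['b', 'a', 'd', 'e', 'c'] -> ['d', 'b', 'a', 'e', 'c']


Output: [3, 4, 1, 4, 1, 3, 3, 2, 2, 4, 2]


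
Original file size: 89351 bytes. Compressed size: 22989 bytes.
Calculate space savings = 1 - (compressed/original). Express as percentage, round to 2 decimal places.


ratio = compressed/original = 22989/89351 = 0.257289
savings = 1 - ratio = 1 - 0.257289 = 0.742711
as a percentage: 0.742711 * 100 = 74.27%

Space savings = 1 - 22989/89351 = 74.27%


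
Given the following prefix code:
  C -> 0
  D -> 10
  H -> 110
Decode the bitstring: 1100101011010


Decoding step by step:
Bits 110 -> H
Bits 0 -> C
Bits 10 -> D
Bits 10 -> D
Bits 110 -> H
Bits 10 -> D


Decoded message: HCDDHD


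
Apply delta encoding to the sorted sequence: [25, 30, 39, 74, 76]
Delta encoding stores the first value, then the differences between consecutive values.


First value: 25
Deltas:
  30 - 25 = 5
  39 - 30 = 9
  74 - 39 = 35
  76 - 74 = 2


Delta encoded: [25, 5, 9, 35, 2]


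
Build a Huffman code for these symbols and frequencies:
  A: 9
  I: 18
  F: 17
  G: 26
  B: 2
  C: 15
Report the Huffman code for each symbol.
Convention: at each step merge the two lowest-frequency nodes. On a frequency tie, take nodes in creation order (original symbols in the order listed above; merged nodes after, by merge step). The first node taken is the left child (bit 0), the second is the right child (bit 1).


Huffman tree construction:
Step 1: Merge B(2) + A(9) = 11
Step 2: Merge (B+A)(11) + C(15) = 26
Step 3: Merge F(17) + I(18) = 35
Step 4: Merge G(26) + ((B+A)+C)(26) = 52
Step 5: Merge (F+I)(35) + (G+((B+A)+C))(52) = 87
Read each symbol's code off the tree from the root (left child = 0, right child = 1).

Codes:
  A: 1101 (length 4)
  I: 01 (length 2)
  F: 00 (length 2)
  G: 10 (length 2)
  B: 1100 (length 4)
  C: 111 (length 3)
Average code length: 211/87 = 2.4253 bits/symbol


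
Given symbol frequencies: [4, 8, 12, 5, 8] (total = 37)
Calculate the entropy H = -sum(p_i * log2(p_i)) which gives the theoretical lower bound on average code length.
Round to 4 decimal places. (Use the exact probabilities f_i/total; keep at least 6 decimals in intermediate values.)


Per-symbol terms -p_i * log2(p_i) with p_i = f_i/37:
  p = 4/37 = 0.108108: log2(p) = -3.209453, -p*log2(p) = 0.346968
  p = 8/37 = 0.216216: log2(p) = -2.209453, -p*log2(p) = 0.477720
  p = 12/37 = 0.324324: log2(p) = -1.624491, -p*log2(p) = 0.526862
  p = 5/37 = 0.135135: log2(p) = -2.887525, -p*log2(p) = 0.390206
  p = 8/37 = 0.216216: log2(p) = -2.209453, -p*log2(p) = 0.477720
H = 0.346968 + 0.477720 + 0.526862 + 0.390206 + 0.477720 = 2.219476

H = 2.2195 bits/symbol


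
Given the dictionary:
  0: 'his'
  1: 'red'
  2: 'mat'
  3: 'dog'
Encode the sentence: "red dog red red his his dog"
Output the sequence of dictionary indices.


Look up each word in the dictionary:
  'red' -> 1
  'dog' -> 3
  'red' -> 1
  'red' -> 1
  'his' -> 0
  'his' -> 0
  'dog' -> 3

Encoded: [1, 3, 1, 1, 0, 0, 3]


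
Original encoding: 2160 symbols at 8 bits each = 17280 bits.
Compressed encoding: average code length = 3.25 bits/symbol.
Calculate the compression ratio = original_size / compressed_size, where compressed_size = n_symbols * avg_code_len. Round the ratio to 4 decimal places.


original_size = n_symbols * orig_bits = 2160 * 8 = 17280 bits
compressed_size = n_symbols * avg_code_len = 2160 * 3.25 = 7020.0 bits
ratio = original_size / compressed_size = 17280 / 7020.0 = 2.4615

Compression ratio = 2.4615


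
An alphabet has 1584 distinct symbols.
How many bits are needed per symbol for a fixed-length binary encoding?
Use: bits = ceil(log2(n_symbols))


log2(1584) = 10.6294
Bracket: 2^10 = 1024 < 1584 <= 2^11 = 2048
So ceil(log2(1584)) = 11

bits = ceil(log2(1584)) = ceil(10.6294) = 11 bits


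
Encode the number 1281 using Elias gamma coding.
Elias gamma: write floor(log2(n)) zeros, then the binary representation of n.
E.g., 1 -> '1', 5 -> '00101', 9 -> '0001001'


num_bits = floor(log2(1281)) + 1 = 11
leading_zeros = num_bits - 1 = 10
binary(1281) = 10100000001

Elias gamma(1281) = '0000000000' + '10100000001' = 000000000010100000001 (21 bits)


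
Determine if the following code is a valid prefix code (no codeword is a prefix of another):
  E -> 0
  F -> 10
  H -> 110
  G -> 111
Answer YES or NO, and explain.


Checking each pair (does one codeword prefix another?):
  E='0' vs F='10': no prefix
  E='0' vs H='110': no prefix
  E='0' vs G='111': no prefix
  F='10' vs E='0': no prefix
  F='10' vs H='110': no prefix
  F='10' vs G='111': no prefix
  H='110' vs E='0': no prefix
  H='110' vs F='10': no prefix
  H='110' vs G='111': no prefix
  G='111' vs E='0': no prefix
  G='111' vs F='10': no prefix
  G='111' vs H='110': no prefix
No violation found over all pairs.

YES -- this is a valid prefix code. No codeword is a prefix of any other codeword.


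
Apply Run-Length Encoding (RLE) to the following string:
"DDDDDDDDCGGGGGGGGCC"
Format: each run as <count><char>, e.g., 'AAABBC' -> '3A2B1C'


Scanning runs left to right:
  i=0: run of 'D' x 8 -> '8D'
  i=8: run of 'C' x 1 -> '1C'
  i=9: run of 'G' x 8 -> '8G'
  i=17: run of 'C' x 2 -> '2C'

RLE = 8D1C8G2C


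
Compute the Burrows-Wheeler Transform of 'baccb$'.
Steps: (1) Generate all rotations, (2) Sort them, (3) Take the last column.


Rotations (sorted):
  0: $baccb -> last char: b
  1: accb$b -> last char: b
  2: b$bacc -> last char: c
  3: baccb$ -> last char: $
  4: cb$bac -> last char: c
  5: ccb$ba -> last char: a


BWT = bbc$ca


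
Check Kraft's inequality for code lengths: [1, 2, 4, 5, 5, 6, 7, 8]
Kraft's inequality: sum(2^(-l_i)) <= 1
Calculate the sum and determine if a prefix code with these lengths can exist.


Sum = 2^(-1) + 2^(-2) + 2^(-4) + 2^(-5) + 2^(-5) + 2^(-6) + 2^(-7) + 2^(-8)
    = 0.5 + 0.25 + 0.0625 + 0.03125 + 0.03125 + 0.015625 + 0.0078125 + 0.00390625
    = 231/256 = 0.90234375
Since 0.90234375 <= 1, Kraft's inequality IS satisfied.
A prefix code with these lengths CAN exist.

Kraft sum = 0.90234375. Satisfied.


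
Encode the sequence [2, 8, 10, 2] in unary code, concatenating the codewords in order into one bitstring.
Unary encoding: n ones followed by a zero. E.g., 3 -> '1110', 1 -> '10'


Encode each number as n ones followed by a terminating 0:
  2 -> 110 (3 bits)
  8 -> 111111110 (9 bits)
  10 -> 11111111110 (11 bits)
  2 -> 110 (3 bits)
Total length = 3 + 9 + 11 + 3 = 26 bits.

Unary([2, 8, 10, 2]) = 11011111111011111111110110 (26 bits)


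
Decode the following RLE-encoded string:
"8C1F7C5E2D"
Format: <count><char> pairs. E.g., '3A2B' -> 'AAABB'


Expanding each <count><char> pair:
  8C -> 'CCCCCCCC'
  1F -> 'F'
  7C -> 'CCCCCCC'
  5E -> 'EEEEE'
  2D -> 'DD'

Decoded = CCCCCCCCFCCCCCCCEEEEEDD


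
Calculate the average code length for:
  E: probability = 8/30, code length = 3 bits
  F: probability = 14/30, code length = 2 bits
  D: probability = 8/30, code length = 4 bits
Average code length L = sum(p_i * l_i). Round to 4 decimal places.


Weighted contributions p_i * l_i:
  E: (8/30) * 3 = 24/30
  F: (14/30) * 2 = 28/30
  D: (8/30) * 4 = 32/30
Sum = (24 + 28 + 32)/30 = 84/30

L = 84/30 = 2.8000 bits/symbol


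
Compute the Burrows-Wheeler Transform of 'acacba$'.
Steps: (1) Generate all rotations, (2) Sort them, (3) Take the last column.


Rotations (sorted):
  0: $acacba -> last char: a
  1: a$acacb -> last char: b
  2: acacba$ -> last char: $
  3: acba$ac -> last char: c
  4: ba$acac -> last char: c
  5: cacba$a -> last char: a
  6: cba$aca -> last char: a


BWT = ab$ccaa


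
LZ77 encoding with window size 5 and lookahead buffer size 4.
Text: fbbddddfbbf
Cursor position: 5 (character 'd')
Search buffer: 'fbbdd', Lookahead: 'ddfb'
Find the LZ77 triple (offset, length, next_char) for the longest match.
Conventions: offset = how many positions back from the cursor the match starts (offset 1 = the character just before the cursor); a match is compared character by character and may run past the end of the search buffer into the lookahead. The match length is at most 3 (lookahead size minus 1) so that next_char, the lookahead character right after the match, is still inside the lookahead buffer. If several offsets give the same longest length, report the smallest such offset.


Try each offset into the search buffer:
  offset=1 (pos 4, char 'd'): match length 2
  offset=2 (pos 3, char 'd'): match length 2
  offset=3 (pos 2, char 'b'): match length 0
  offset=4 (pos 1, char 'b'): match length 0
  offset=5 (pos 0, char 'f'): match length 0
Longest match has length 2, found at offsets 1, 2; take the smallest, offset 1.
next_char = character at position 5 + 2 = 7 -> 'f'

Best match: offset=1, length=2 (matching 'dd' starting at position 4)
LZ77 triple: (1, 2, 'f')
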